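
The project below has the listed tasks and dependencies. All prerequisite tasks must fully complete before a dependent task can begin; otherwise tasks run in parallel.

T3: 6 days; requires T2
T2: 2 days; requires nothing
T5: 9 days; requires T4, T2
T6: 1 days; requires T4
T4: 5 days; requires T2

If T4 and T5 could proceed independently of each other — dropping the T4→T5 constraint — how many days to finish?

11

Before: longest chain T2→T4→T5 = 2+5+9 = 16, finish 16.
Without T4→T5, T5's earliest start moves from 7 to 2.
The longest chain is now T2→T5 = 2+9 = 11, so the job takes 11 days.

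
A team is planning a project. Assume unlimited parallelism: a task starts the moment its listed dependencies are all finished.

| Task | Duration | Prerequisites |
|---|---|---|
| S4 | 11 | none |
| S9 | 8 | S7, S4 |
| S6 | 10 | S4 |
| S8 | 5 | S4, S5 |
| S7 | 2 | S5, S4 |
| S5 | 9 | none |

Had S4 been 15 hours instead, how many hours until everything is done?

25

The binding path is S4→S6 = 11+10 = 21; finish at 21 hours.
S4 is on the critical path; changing it to 15 makes that path 25 hours.
The critical path is still S4→S6; finish is now 25 hours.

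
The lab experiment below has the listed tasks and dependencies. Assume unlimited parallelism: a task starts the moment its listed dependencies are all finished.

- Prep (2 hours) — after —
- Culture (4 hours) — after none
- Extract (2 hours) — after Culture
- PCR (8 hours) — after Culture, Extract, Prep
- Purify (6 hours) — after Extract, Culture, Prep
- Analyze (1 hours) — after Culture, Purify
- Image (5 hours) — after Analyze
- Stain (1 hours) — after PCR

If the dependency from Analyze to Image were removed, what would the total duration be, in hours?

Before: longest chain Culture→Extract→Purify→Analyze→Image = 4+2+6+1+5 = 18, finish 18.
Without Analyze→Image, Image's earliest start moves from 13 to 0.
New critical path: Culture→Extract→PCR→Stain = 4+2+8+1 = 15 ⇒ 15 hours.

15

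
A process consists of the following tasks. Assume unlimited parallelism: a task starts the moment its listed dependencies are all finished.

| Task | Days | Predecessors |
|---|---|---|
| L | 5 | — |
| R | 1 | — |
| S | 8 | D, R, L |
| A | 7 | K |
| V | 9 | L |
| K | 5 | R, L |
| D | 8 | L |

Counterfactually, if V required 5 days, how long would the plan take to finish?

The binding path is L→D→S = 5+8+8 = 21; finish at 21 days.
V is off the critical path — its longest chain is 14 days, giving 7 of slack.
No other chain overtakes it, so the finish is 21 days.

21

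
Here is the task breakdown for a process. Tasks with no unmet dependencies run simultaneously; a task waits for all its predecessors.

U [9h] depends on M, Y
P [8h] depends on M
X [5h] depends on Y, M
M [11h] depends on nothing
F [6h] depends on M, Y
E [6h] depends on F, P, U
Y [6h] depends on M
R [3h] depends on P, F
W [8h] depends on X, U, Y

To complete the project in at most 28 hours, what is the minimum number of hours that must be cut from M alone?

Current finish: 34 hours; target: 28.
M is on every critical path, so each hour cut from M cuts the finish by one (this holds down to a finish of 24).
Need 34 − 28 = 6 hours off M → M becomes 5 hours, finish becomes 28.

6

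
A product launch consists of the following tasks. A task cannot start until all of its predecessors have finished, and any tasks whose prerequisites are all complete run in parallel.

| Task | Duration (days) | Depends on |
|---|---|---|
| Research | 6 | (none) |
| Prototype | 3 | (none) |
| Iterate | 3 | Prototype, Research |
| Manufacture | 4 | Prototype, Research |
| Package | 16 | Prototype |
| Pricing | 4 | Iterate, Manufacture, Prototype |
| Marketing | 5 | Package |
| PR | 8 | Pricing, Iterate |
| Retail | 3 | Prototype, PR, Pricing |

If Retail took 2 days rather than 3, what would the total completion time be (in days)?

The binding path is Research→Manufacture→Pricing→PR→Retail = 6+4+4+8+3 = 25; finish at 25 days.
Retail is on the critical path; changing it to 2 makes that path 24 days.
The critical path is still Research→Manufacture→Pricing→PR→Retail; finish is now 24 days.

24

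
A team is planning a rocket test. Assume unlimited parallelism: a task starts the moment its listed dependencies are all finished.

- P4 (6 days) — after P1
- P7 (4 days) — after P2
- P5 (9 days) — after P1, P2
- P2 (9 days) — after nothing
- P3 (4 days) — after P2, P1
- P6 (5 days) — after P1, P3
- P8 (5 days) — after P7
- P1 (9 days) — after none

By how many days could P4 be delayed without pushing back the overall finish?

The longest chain is P1→P3→P6 = 9+4+5 = 18; overall finish 18 days.
The longest chain containing P4 totals 15 days.
Float = 18 − 15 = 3.

3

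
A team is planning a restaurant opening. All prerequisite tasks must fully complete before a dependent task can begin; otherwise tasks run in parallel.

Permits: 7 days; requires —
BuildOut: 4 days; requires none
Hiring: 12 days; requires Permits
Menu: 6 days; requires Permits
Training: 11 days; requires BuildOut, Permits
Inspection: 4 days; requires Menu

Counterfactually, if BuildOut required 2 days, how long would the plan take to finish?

Actual critical path: Permits→Hiring = 7+12 = 19 ⇒ 19 days.
BuildOut has 4 days of float (longest path through it is 15).
The critical path is still Permits→Hiring; finish is now 19 days.

19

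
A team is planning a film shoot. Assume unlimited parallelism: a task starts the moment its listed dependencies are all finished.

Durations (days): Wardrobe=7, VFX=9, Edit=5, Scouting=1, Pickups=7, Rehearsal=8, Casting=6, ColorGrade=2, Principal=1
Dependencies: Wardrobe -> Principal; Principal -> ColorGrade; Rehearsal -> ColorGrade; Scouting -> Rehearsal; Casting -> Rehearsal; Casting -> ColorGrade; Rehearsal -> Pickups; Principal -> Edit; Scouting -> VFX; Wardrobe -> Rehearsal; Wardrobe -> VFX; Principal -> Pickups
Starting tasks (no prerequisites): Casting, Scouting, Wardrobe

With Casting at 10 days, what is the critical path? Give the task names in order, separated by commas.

The binding path is Wardrobe→Rehearsal→Pickups = 7+8+7 = 22; finish at 22 days.
Casting has 1 day of float (longest path through it is 21).
New critical path: Casting→Rehearsal→Pickups = 10+8+7 = 25 ⇒ 25 days.

Casting, Rehearsal, Pickups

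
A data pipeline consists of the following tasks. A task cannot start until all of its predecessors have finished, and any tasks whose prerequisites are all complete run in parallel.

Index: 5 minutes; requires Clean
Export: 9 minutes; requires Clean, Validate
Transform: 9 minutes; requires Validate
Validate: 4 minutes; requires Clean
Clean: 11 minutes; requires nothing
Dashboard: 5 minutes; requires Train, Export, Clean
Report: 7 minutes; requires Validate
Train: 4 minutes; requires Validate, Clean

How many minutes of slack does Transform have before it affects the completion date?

Clean→Validate→Export→Dashboard = 11+4+9+5 = 29 sets the makespan at 29 minutes.
Transform finishes as early as 24 and must finish by 29.
Float = 29 − 24 = 5.

5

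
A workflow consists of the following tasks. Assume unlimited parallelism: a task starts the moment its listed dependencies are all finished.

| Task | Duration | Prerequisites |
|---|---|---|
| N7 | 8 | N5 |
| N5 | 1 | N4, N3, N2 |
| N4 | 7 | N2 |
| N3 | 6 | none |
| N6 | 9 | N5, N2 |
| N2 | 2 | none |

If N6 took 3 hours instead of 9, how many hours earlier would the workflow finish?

The binding path is N2→N4→N5→N6 = 2+7+1+9 = 19; finish at 19 hours.
Since N6 is critical, the -6 change carries straight to that chain (now 13 hours).
Now N2→N4→N5→N7 = 2+7+1+8 = 18 is longest, so the finish becomes 18 hours.
Change in finish: 18 − 19 = -1 hours.

1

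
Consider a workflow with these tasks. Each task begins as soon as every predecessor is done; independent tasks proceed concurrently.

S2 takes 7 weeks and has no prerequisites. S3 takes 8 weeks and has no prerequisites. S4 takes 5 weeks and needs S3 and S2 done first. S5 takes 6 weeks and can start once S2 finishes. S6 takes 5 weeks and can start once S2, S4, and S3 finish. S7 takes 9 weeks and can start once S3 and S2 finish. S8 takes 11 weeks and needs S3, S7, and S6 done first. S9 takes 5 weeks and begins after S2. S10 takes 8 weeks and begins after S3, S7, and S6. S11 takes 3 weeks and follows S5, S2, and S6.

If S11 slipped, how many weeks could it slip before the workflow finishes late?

8

S3→S4→S6→S8 = 8+5+5+11 = 29 sets the makespan at 29 weeks.
The longest chain containing S11 totals 21 weeks.
Slack of S11 = 26 − 18 = 8 weeks.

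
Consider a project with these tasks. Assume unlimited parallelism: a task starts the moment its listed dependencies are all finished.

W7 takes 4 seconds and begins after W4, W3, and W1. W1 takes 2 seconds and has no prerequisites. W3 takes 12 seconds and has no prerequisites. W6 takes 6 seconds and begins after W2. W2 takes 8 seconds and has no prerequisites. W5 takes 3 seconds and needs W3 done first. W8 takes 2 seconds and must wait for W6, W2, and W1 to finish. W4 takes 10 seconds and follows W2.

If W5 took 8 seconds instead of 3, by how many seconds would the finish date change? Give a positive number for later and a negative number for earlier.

As given, the longest chain is W2→W4→W7 = 8+10+4 = 22, so the finish is 22 seconds.
The longest path through W5 is only 15 seconds, so W5 has float 7.
The critical path is still W2→W4→W7; finish is now 22 seconds.
Change in finish: 22 − 22 = +0 seconds.

0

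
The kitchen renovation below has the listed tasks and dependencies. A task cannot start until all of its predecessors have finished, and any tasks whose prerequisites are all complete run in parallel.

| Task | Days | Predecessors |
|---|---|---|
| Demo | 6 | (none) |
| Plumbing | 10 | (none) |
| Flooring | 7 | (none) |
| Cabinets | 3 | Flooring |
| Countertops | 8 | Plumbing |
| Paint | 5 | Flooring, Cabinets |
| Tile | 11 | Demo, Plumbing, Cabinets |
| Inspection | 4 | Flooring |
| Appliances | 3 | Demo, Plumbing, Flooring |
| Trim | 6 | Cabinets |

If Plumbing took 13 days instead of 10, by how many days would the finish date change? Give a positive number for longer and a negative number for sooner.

As given, the longest chain is Plumbing→Tile = 10+11 = 21, so the finish is 21 days.
Since Plumbing is critical, the +3 change carries straight to that chain (now 24 days).
No other chain overtakes it, so the finish is 24 days.
Change in finish: 24 − 21 = +3 days.

3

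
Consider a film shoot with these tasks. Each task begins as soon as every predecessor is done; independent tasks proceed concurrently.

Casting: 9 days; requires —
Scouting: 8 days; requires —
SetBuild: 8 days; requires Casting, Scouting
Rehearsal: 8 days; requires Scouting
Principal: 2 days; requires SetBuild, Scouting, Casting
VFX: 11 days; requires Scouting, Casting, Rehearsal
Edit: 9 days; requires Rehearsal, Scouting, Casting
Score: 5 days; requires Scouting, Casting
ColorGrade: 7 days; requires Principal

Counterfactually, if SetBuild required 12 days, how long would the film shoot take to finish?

30

The binding path is Scouting→Rehearsal→VFX = 8+8+11 = 27; finish at 27 days.
The longest path through SetBuild is only 26 days, so SetBuild has float 1.
Now Casting→SetBuild→Principal→ColorGrade = 9+12+2+7 = 30 is longest, so the finish becomes 30 days.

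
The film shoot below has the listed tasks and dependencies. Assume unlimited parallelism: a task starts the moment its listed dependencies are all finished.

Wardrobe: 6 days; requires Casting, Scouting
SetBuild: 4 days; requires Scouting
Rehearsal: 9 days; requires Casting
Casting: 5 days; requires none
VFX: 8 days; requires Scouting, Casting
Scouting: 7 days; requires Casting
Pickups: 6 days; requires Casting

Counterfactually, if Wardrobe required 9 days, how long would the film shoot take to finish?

Baseline: Casting→Scouting→VFX = 5+7+8 = 20 → 20 days.
Wardrobe has 2 days of float (longest path through it is 18).
New critical path: Casting→Scouting→Wardrobe = 5+7+9 = 21 ⇒ 21 days.

21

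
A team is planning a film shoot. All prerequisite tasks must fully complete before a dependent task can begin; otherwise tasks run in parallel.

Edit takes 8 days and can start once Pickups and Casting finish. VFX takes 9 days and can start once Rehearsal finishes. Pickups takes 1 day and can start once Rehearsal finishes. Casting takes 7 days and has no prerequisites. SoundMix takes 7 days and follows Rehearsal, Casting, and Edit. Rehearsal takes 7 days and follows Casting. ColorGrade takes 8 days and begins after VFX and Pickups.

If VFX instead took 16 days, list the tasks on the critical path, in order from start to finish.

As given, the longest chain is Casting→Rehearsal→VFX→ColorGrade = 7+7+9+8 = 31, so the finish is 31 days.
VFX is on the critical path; changing it to 16 makes that path 38 days.
No other chain overtakes it, so the finish is 38 days.

Casting, Rehearsal, VFX, ColorGrade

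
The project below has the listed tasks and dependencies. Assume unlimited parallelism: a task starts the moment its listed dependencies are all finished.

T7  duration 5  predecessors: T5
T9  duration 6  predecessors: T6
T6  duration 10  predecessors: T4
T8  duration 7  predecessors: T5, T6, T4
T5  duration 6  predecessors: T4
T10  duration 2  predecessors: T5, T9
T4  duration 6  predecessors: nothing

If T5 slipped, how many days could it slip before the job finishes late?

The longest chain is T4→T6→T9→T10 = 6+10+6+2 = 24; overall finish 24 days.
The longest chain containing T5 totals 19 days.
Float = 24 − 19 = 5.

5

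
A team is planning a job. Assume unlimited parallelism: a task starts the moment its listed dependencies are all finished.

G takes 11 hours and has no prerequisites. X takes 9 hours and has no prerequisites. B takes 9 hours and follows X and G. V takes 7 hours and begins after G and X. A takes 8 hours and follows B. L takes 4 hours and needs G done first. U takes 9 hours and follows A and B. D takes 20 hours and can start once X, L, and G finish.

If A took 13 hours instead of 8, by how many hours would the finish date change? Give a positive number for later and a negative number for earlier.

5

Critical path before the change: G→B→A→U = 11+9+8+9 = 37 giving 37 hours.
A is on the critical path; changing it to 13 makes that path 42 hours.
No other chain overtakes it, so the finish is 42 hours.
Change in finish: 42 − 37 = +5 hours.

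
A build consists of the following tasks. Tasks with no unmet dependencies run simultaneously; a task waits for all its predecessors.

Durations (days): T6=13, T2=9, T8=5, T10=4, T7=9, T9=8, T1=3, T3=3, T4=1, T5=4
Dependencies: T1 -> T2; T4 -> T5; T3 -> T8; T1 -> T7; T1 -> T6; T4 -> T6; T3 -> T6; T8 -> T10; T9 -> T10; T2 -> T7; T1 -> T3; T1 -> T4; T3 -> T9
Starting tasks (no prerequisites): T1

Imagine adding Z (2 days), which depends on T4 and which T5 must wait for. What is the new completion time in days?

21

Originally the build takes 21 days.
With Z inserted, T5 now waits for max(T4, Z).
New critical path: T1→T2→T7 = 3+9+9 = 21 ⇒ 21 days.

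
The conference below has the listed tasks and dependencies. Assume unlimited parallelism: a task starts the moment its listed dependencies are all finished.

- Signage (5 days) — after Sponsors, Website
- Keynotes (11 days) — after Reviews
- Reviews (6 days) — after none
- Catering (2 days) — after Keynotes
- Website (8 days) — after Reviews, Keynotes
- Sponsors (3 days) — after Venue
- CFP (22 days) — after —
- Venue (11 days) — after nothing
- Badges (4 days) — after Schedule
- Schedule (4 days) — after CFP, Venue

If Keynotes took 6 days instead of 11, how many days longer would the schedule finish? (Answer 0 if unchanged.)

0

The binding path is Reviews→Keynotes→Website→Signage = 6+11+8+5 = 30; finish at 30 days.
Keynotes lies on that path, so at 6 days the path becomes 25 days.
Now CFP→Schedule→Badges = 22+4+4 = 30 is longest, so the finish becomes 30 days.
Change in finish: 30 − 30 = +0 days.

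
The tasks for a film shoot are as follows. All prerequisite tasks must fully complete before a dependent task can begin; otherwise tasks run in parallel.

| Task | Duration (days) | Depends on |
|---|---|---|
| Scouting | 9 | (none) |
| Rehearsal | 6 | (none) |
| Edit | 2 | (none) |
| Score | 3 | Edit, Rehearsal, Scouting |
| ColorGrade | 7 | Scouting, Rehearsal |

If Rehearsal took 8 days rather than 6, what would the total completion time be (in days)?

16

Actual critical path: Scouting→ColorGrade = 9+7 = 16 ⇒ 16 days.
Rehearsal has 3 days of float (longest path through it is 13).
That remains the longest chain; total 16 days.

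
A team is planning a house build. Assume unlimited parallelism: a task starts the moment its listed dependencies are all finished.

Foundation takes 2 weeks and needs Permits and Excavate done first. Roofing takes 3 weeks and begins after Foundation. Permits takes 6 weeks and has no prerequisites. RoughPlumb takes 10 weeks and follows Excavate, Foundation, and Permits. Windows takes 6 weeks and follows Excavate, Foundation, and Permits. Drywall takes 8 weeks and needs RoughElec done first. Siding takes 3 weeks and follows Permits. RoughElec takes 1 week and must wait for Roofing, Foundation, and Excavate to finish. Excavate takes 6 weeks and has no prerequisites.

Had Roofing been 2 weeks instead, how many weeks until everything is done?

The binding path is Permits→Foundation→Roofing→RoughElec→Drywall = 6+2+3+1+8 = 20; finish at 20 weeks.
Roofing is on the critical path; changing it to 2 makes that path 19 weeks.
No other chain overtakes it, so the finish is 19 weeks.

19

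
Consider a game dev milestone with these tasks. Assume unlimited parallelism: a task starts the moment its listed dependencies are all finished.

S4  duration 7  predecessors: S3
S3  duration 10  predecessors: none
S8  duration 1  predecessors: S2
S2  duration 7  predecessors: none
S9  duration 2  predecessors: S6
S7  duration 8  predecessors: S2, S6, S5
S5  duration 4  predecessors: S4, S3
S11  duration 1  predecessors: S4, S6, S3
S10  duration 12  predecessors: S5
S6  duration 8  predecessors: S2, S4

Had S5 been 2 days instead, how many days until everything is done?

As given, the longest chain is S3→S4→S5→S10 = 10+7+4+12 = 33, so the finish is 33 days.
S5 lies on that path, so at 2 days the path becomes 31 days.
The binding chain switches to S3→S4→S6→S7 = 10+7+8+8 = 33; finish 33 days.

33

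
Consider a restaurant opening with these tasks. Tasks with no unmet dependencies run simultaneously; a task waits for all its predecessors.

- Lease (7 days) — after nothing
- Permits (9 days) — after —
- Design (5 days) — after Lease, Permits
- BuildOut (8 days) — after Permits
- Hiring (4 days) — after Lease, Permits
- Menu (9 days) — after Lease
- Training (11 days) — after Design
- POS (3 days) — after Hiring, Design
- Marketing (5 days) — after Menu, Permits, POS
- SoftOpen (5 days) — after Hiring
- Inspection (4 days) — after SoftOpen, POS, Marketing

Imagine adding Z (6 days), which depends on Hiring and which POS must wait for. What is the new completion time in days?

31

Originally the project takes 26 days.
With Z inserted, POS now waits for max(Hiring, Design, Z).
New critical path: Permits→Hiring→Z→POS→Marketing→Inspection = 9+4+6+3+5+4 = 31 ⇒ 31 days.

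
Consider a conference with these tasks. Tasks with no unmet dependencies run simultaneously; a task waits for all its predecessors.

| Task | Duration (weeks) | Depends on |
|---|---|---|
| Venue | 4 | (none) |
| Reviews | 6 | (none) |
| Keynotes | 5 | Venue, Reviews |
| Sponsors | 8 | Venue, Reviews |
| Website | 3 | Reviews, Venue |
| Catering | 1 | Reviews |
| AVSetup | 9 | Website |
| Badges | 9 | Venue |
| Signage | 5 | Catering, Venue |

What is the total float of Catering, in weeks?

6

Reviews→Website→AVSetup = 6+3+9 = 18 sets the makespan at 18 weeks.
Longest path through Catering: 12 weeks (earliest finish 7, latest finish 13).
So Catering can slip 13 − 7 = 6 weeks.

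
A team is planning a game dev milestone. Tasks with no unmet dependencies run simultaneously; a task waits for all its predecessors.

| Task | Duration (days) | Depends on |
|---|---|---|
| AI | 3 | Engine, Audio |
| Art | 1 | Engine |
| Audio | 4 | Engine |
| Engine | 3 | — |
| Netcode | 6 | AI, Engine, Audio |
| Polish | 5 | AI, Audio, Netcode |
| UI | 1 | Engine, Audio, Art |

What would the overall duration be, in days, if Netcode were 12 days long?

Critical path before the change: Engine→Audio→AI→Netcode→Polish = 3+4+3+6+5 = 21 giving 21 days.
Netcode lies on that path, so at 12 days the path becomes 27 days.
The critical path is still Engine→Audio→AI→Netcode→Polish; finish is now 27 days.

27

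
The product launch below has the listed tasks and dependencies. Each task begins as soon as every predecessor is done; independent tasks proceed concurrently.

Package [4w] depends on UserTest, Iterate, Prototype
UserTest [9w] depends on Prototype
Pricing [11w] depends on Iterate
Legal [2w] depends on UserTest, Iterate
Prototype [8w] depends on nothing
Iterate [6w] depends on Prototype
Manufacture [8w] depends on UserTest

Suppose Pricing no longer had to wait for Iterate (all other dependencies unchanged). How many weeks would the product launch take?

25

Before: longest chain Prototype→UserTest→Manufacture = 8+9+8 = 25, finish 25.
Without Iterate→Pricing, Pricing's earliest start moves from 14 to 0.
New critical path: Prototype→UserTest→Manufacture = 8+9+8 = 25 ⇒ 25 weeks.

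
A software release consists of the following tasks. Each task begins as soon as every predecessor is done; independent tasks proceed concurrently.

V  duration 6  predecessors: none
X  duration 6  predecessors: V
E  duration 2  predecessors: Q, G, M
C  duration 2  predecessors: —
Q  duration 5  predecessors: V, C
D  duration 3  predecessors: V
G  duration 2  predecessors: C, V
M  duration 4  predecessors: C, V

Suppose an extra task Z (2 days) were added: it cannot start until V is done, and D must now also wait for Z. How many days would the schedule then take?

Originally the schedule takes 13 days.
With Z inserted, D now waits for max(V, Z).
New critical path: V→Q→E = 6+5+2 = 13 ⇒ 13 days.

13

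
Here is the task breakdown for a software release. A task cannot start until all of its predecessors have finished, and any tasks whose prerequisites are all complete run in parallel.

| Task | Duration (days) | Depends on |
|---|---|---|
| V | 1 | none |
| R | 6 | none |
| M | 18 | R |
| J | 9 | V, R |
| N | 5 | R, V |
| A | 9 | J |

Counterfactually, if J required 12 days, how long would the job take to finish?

27

As given, the longest chain is R→J→A = 6+9+9 = 24, so the finish is 24 days.
J lies on that path, so at 12 days the path becomes 27 days.
That remains the longest chain; total 27 days.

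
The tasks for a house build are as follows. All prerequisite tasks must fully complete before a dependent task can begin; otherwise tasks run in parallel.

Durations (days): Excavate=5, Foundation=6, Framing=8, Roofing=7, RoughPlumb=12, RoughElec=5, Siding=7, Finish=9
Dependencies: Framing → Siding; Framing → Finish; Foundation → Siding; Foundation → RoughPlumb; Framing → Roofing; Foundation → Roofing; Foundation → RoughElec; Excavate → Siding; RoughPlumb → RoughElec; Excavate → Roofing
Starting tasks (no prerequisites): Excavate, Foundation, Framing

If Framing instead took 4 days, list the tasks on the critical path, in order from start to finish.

Foundation, RoughPlumb, RoughElec

As given, the longest chain is Foundation→RoughPlumb→RoughElec = 6+12+5 = 23, so the finish is 23 days.
Framing is off the critical path — its longest chain is 17 days, giving 6 of slack.
No other chain overtakes it, so the finish is 23 days.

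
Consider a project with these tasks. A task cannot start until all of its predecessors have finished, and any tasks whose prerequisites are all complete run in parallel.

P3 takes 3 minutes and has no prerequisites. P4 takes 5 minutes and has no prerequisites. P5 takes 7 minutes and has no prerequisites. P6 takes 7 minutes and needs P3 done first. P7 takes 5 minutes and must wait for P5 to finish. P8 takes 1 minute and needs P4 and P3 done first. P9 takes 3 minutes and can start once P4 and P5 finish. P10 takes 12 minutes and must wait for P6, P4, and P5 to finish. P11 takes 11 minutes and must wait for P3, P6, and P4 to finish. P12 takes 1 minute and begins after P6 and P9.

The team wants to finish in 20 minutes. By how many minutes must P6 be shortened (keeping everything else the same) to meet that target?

2

Current finish: 22 minutes; target: 20.
P6 is on every critical path, so each minute cut from P6 cuts the finish by one (this holds down to a finish of 19).
Need 22 − 20 = 2 minutes off P6 → P6 becomes 5 minutes, finish becomes 20.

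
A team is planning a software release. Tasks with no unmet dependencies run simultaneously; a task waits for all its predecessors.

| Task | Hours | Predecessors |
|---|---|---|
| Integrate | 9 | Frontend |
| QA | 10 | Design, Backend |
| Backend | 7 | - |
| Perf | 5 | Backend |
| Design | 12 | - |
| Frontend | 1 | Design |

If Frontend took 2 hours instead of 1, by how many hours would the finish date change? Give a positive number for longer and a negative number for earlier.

Actual critical path: Design→Frontend→Integrate = 12+1+9 = 22 ⇒ 22 hours.
Frontend lies on that path, so at 2 hours the path becomes 23 hours.
The critical path is still Design→Frontend→Integrate; finish is now 23 hours.
Change in finish: 23 − 22 = +1 hours.

1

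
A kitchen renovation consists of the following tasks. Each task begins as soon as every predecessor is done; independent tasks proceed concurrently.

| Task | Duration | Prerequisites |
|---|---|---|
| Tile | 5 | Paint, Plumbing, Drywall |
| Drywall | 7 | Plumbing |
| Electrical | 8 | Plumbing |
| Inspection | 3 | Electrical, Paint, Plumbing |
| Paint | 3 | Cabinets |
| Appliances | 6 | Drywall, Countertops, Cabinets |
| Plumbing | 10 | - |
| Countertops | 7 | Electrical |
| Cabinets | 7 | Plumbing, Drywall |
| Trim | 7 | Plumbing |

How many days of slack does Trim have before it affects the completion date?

15

Plumbing→Drywall→Cabinets→Paint→Tile = 10+7+7+3+5 = 32 sets the makespan at 32 days.
Longest path through Trim: 17 days (earliest finish 17, latest finish 32).
Slack of Trim = 25 − 10 = 15 days.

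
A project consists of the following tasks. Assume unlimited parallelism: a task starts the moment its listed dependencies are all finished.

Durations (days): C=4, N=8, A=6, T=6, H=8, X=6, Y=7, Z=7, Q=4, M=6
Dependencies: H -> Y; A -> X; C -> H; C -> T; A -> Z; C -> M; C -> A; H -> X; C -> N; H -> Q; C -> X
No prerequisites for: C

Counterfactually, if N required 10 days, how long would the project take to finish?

As given, the longest chain is C→H→Y = 4+8+7 = 19, so the finish is 19 days.
N is off the critical path — its longest chain is 12 days, giving 7 of slack.
No other chain overtakes it, so the finish is 19 days.

19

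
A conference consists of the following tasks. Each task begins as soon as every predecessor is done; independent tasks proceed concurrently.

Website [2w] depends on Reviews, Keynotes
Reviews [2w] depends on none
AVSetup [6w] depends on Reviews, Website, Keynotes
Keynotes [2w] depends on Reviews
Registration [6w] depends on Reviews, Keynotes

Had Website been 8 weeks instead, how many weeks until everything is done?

Baseline: Reviews→Keynotes→Website→AVSetup = 2+2+2+6 = 12 → 12 weeks.
Website lies on that path, so at 8 weeks the path becomes 18 weeks.
The critical path is still Reviews→Keynotes→Website→AVSetup; finish is now 18 weeks.

18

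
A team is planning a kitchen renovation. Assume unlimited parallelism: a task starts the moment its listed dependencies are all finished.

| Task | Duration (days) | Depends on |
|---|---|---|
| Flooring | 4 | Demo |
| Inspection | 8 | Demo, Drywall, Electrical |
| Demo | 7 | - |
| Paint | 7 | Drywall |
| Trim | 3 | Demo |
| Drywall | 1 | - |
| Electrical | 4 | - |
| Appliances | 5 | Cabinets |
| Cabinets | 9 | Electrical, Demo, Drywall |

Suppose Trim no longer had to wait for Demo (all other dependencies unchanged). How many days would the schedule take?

21

Original critical path: Demo→Cabinets→Appliances = 7+9+5 = 21 ⇒ 21 days.
Without Demo→Trim, Trim's earliest start moves from 7 to 0.
After: Demo→Cabinets→Appliances = 7+9+5 = 21 → 21 days.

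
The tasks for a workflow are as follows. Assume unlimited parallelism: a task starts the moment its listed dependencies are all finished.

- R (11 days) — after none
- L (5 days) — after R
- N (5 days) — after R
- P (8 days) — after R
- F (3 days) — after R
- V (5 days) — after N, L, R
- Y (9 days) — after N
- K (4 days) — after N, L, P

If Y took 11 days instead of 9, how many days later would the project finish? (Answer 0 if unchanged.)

2

Baseline: R→N→Y = 11+5+9 = 25 → 25 days.
Y is on the critical path; changing it to 11 makes that path 27 days.
That remains the longest chain; total 27 days.
Change in finish: 27 − 25 = +2 days.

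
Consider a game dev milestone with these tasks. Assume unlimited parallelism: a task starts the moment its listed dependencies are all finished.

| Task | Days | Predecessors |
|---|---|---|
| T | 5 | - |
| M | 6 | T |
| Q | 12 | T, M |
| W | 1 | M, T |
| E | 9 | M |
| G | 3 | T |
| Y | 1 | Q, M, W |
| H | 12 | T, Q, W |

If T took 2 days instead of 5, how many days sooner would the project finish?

3

As given, the longest chain is T→M→Q→H = 5+6+12+12 = 35, so the finish is 35 days.
T is on the critical path; changing it to 2 makes that path 32 days.
The critical path is still T→M→Q→H; finish is now 32 days.
Change in finish: 32 − 35 = -3 days.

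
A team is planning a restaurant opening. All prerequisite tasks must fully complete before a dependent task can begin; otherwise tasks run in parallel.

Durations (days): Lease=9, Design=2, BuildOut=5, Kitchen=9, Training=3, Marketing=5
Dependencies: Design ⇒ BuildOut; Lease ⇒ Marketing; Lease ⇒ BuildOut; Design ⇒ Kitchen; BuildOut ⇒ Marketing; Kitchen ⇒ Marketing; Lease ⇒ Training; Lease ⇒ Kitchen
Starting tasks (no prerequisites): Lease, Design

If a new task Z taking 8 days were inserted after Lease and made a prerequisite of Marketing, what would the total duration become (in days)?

Originally the project takes 23 days.
With Z inserted, Marketing now waits for max(Lease, BuildOut, Kitchen, Z).
New critical path: Lease→Kitchen→Marketing = 9+9+5 = 23 ⇒ 23 days.

23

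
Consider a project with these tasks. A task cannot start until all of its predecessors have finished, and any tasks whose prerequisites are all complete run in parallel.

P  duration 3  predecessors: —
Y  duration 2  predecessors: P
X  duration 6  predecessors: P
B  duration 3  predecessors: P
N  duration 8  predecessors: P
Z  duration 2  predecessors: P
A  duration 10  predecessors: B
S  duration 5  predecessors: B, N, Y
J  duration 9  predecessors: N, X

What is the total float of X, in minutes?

2

The longest chain is P→N→J = 3+8+9 = 20; overall finish 20 minutes.
The longest chain containing X totals 18 minutes.
So X can slip 11 − 9 = 2 minutes.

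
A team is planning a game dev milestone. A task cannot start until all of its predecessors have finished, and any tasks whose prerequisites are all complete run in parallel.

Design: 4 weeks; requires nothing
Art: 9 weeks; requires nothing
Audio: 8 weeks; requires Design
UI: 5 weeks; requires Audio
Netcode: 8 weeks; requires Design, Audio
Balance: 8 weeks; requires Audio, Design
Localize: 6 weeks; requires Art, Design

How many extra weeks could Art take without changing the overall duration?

Design→Audio→Netcode = 4+8+8 = 20 sets the makespan at 20 weeks.
Art finishes as early as 9 and must finish by 14.
Slack of Art = 5 − 0 = 5 weeks.

5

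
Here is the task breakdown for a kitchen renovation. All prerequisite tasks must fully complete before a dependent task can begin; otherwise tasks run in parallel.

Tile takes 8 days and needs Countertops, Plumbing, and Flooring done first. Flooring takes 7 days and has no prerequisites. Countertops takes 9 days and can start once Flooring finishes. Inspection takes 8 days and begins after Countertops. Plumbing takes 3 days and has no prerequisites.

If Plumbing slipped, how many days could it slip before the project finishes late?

Critical path: Flooring→Countertops→Tile = 7+9+8 = 24, so the finish is 24 days.
Longest path through Plumbing: 11 days (earliest finish 3, latest finish 16).
Float = 24 − 11 = 13.

13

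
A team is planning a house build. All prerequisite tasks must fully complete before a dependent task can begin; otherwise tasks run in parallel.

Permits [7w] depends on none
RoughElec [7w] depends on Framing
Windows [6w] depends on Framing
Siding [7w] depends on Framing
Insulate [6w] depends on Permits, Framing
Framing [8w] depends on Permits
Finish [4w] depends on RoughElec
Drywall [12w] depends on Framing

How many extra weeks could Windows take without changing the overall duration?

6

Permits→Framing→Drywall = 7+8+12 = 27 sets the makespan at 27 weeks.
Longest path through Windows: 21 weeks (earliest finish 21, latest finish 27).
Float = 27 − 21 = 6.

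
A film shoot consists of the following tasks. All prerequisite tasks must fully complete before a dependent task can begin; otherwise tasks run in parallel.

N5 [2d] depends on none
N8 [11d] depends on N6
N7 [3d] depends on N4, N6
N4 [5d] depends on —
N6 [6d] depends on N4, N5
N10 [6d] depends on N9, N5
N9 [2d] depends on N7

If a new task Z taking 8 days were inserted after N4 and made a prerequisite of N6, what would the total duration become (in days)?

Originally the film shoot takes 22 days.
With Z inserted, N6 now waits for max(N4, N5, Z).
New critical path: N4→Z→N6→N7→N9→N10 = 5+8+6+3+2+6 = 30 ⇒ 30 days.

30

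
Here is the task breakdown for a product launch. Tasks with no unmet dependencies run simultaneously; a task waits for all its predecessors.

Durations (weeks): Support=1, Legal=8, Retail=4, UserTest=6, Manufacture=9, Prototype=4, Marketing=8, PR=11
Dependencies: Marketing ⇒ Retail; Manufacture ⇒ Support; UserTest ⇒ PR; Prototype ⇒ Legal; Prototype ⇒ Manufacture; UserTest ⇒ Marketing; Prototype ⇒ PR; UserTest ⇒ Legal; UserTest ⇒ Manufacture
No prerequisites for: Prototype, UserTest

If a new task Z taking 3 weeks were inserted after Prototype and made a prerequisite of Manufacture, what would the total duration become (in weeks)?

Originally the plan takes 18 weeks.
With Z inserted, Manufacture now waits for max(Prototype, UserTest, Z).
New critical path: UserTest→Marketing→Retail = 6+8+4 = 18 ⇒ 18 weeks.

18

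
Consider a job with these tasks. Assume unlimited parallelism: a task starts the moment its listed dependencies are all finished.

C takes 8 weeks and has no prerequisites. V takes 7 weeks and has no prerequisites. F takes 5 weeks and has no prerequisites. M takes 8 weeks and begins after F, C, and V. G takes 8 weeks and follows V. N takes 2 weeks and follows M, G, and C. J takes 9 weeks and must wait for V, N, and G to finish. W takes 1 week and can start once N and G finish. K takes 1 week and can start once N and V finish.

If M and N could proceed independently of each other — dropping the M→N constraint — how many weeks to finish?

Original critical path: C→M→N→J = 8+8+2+9 = 27 ⇒ 27 weeks.
Without M→N, N's earliest start moves from 16 to 15.
After: V→G→N→J = 7+8+2+9 = 26 → 26 weeks.

26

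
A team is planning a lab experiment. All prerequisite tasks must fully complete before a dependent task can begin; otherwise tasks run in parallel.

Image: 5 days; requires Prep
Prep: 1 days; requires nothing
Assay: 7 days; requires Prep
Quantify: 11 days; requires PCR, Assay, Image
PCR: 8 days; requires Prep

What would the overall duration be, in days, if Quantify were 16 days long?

Critical path before the change: Prep→PCR→Quantify = 1+8+11 = 20 giving 20 days.
Since Quantify is critical, the +5 change carries straight to that chain (now 25 days).
The critical path is still Prep→PCR→Quantify; finish is now 25 days.

25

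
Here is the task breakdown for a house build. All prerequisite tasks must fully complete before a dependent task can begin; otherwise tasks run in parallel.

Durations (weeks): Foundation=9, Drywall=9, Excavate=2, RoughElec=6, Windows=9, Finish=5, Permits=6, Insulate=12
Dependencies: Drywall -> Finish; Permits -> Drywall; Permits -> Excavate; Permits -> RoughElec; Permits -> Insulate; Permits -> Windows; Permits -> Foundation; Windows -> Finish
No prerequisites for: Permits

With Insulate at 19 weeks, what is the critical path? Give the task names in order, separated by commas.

Permits, Insulate

The binding path is Permits→Windows→Finish = 6+9+5 = 20; finish at 20 weeks.
Insulate has 2 weeks of float (longest path through it is 18).
New critical path: Permits→Insulate = 6+19 = 25 ⇒ 25 weeks.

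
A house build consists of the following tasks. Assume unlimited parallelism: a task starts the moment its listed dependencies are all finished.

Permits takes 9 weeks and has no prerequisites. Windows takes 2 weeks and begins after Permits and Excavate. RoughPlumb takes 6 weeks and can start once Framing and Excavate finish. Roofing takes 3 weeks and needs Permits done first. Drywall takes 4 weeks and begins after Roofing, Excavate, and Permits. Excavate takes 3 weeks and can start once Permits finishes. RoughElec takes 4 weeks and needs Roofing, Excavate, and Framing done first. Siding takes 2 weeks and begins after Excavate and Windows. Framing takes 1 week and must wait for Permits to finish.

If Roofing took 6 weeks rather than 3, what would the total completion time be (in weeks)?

Baseline: Permits→Excavate→RoughPlumb = 9+3+6 = 18 → 18 weeks.
Roofing is off the critical path — its longest chain is 16 weeks, giving 2 of slack.
The binding chain switches to Permits→Roofing→RoughElec = 9+6+4 = 19; finish 19 weeks.

19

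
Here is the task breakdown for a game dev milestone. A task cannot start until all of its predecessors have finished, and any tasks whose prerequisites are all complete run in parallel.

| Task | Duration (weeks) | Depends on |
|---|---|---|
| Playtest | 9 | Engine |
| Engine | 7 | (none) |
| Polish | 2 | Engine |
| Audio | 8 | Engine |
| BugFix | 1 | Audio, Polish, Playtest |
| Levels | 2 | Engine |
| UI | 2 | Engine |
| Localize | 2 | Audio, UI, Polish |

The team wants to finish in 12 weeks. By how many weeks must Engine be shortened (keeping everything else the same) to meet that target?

Current finish: 17 weeks; target: 12.
Engine is on every critical path, so each week cut from Engine cuts the finish by one (this holds down to a finish of 11).
Need 17 − 12 = 5 weeks off Engine → Engine becomes 2 weeks, finish becomes 12.

5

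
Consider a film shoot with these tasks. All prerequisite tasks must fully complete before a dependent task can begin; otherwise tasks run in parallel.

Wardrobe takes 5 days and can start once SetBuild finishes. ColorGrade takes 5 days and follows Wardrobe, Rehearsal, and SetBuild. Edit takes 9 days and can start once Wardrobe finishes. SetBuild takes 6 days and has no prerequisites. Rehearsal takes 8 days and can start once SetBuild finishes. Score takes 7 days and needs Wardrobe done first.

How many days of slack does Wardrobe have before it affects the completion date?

0

SetBuild→Wardrobe→Edit = 6+5+9 = 20 sets the makespan at 20 days.
The longest chain containing Wardrobe totals 20 days.
Float = 20 − 20 = 0.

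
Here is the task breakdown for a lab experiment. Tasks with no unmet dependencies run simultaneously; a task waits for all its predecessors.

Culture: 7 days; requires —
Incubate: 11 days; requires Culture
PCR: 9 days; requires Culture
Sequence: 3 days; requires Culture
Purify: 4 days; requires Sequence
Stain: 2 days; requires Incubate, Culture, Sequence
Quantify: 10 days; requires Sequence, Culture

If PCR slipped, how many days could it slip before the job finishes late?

Critical path: Culture→Incubate→Stain = 7+11+2 = 20, so the finish is 20 days.
Longest path through PCR: 16 days (earliest finish 16, latest finish 20).
Slack of PCR = 11 − 7 = 4 days.

4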